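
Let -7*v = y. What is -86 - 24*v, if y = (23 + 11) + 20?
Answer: 694/7 ≈ 99.143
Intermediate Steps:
y = 54 (y = 34 + 20 = 54)
v = -54/7 (v = -1/7*54 = -54/7 ≈ -7.7143)
-86 - 24*v = -86 - 24*(-54/7) = -86 + 1296/7 = 694/7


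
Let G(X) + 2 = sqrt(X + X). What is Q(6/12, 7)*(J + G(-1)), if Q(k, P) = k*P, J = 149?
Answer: 1029/2 + 7*I*sqrt(2)/2 ≈ 514.5 + 4.9497*I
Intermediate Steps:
Q(k, P) = P*k
G(X) = -2 + sqrt(2)*sqrt(X) (G(X) = -2 + sqrt(X + X) = -2 + sqrt(2*X) = -2 + sqrt(2)*sqrt(X))
Q(6/12, 7)*(J + G(-1)) = (7*(6/12))*(149 + (-2 + sqrt(2)*sqrt(-1))) = (7*(6*(1/12)))*(149 + (-2 + sqrt(2)*I)) = (7*(1/2))*(149 + (-2 + I*sqrt(2))) = 7*(147 + I*sqrt(2))/2 = 1029/2 + 7*I*sqrt(2)/2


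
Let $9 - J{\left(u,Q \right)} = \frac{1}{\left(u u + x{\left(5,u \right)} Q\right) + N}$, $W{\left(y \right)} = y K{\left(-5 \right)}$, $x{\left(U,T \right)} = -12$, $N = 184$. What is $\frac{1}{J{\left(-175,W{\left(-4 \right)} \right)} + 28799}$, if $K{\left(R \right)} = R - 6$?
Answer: $\frac{30281}{872335047} \approx 3.4713 \cdot 10^{-5}$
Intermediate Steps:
$K{\left(R \right)} = -6 + R$ ($K{\left(R \right)} = R - 6 = -6 + R$)
$W{\left(y \right)} = - 11 y$ ($W{\left(y \right)} = y \left(-6 - 5\right) = y \left(-11\right) = - 11 y$)
$J{\left(u,Q \right)} = 9 - \frac{1}{184 + u^{2} - 12 Q}$ ($J{\left(u,Q \right)} = 9 - \frac{1}{\left(u u - 12 Q\right) + 184} = 9 - \frac{1}{\left(u^{2} - 12 Q\right) + 184} = 9 - \frac{1}{184 + u^{2} - 12 Q}$)
$\frac{1}{J{\left(-175,W{\left(-4 \right)} \right)} + 28799} = \frac{1}{\frac{1655 - 108 \left(\left(-11\right) \left(-4\right)\right) + 9 \left(-175\right)^{2}}{184 + \left(-175\right)^{2} - 12 \left(\left(-11\right) \left(-4\right)\right)} + 28799} = \frac{1}{\frac{1655 - 4752 + 9 \cdot 30625}{184 + 30625 - 528} + 28799} = \frac{1}{\frac{1655 - 4752 + 275625}{184 + 30625 - 528} + 28799} = \frac{1}{\frac{1}{30281} \cdot 272528 + 28799} = \frac{1}{\frac{272528}{30281} + 28799} = \frac{1}{\frac{872335047}{30281}} = \frac{30281}{872335047}$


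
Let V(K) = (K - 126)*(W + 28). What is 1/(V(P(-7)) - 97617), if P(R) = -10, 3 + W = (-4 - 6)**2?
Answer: -1/114617 ≈ -8.7247e-6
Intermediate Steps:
W = 97 (W = -3 + (-4 - 6)**2 = -3 + (-10)**2 = -3 + 100 = 97)
V(K) = -15750 + 125*K (V(K) = (K - 126)*(97 + 28) = (-126 + K)*125 = -15750 + 125*K)
1/(V(P(-7)) - 97617) = 1/((-15750 + 125*(-10)) - 97617) = 1/((-15750 - 1250) - 97617) = 1/(-17000 - 97617) = 1/(-114617) = -1/114617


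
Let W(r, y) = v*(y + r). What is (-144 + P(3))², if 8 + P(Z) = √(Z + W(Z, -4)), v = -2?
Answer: (152 - √5)² ≈ 22429.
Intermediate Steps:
W(r, y) = -2*r - 2*y (W(r, y) = -2*(y + r) = -2*(r + y) = -2*r - 2*y)
P(Z) = -8 + √(8 - Z) (P(Z) = -8 + √(Z + (-2*Z - 2*(-4))) = -8 + √(Z + (-2*Z + 8)) = -8 + √(Z + (8 - 2*Z)) = -8 + √(8 - Z))
(-144 + P(3))² = (-144 + (-8 + √(8 - 1*3)))² = (-144 + (-8 + √(8 - 3)))² = (-144 + (-8 + √5))² = (-152 + √5)²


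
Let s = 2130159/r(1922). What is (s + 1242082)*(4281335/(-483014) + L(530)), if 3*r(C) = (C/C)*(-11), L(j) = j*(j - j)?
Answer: -31135687687375/5313154 ≈ -5.8601e+6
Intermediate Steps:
L(j) = 0 (L(j) = j*0 = 0)
r(C) = -11/3 (r(C) = ((C/C)*(-11))/3 = (1*(-11))/3 = (⅓)*(-11) = -11/3)
s = -6390477/11 (s = 2130159/(-11/3) = 2130159*(-3/11) = -6390477/11 ≈ -5.8095e+5)
(s + 1242082)*(4281335/(-483014) + L(530)) = (-6390477/11 + 1242082)*(4281335/(-483014) + 0) = 7272425*(4281335*(-1/483014) + 0)/11 = 7272425*(-4281335/483014 + 0)/11 = (7272425/11)*(-4281335/483014) = -31135687687375/5313154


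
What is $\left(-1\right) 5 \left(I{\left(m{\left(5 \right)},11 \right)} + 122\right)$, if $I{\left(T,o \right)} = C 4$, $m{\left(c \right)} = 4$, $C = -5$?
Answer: $-510$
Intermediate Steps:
$I{\left(T,o \right)} = -20$ ($I{\left(T,o \right)} = \left(-5\right) 4 = -20$)
$\left(-1\right) 5 \left(I{\left(m{\left(5 \right)},11 \right)} + 122\right) = \left(-1\right) 5 \left(-20 + 122\right) = \left(-5\right) 102 = -510$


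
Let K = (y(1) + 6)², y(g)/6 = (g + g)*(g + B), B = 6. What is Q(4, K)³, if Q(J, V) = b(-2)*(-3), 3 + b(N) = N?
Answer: 3375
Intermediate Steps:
y(g) = 12*g*(6 + g) (y(g) = 6*((g + g)*(g + 6)) = 6*((2*g)*(6 + g)) = 6*(2*g*(6 + g)) = 12*g*(6 + g))
b(N) = -3 + N
K = 8100 (K = (12*1*(6 + 1) + 6)² = (12*1*7 + 6)² = (84 + 6)² = 90² = 8100)
Q(J, V) = 15 (Q(J, V) = (-3 - 2)*(-3) = -5*(-3) = 15)
Q(4, K)³ = 15³ = 3375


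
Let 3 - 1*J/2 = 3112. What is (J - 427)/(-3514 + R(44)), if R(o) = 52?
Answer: 2215/1154 ≈ 1.9194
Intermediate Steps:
J = -6218 (J = 6 - 2*3112 = 6 - 6224 = -6218)
(J - 427)/(-3514 + R(44)) = (-6218 - 427)/(-3514 + 52) = -6645/(-3462) = -6645*(-1/3462) = 2215/1154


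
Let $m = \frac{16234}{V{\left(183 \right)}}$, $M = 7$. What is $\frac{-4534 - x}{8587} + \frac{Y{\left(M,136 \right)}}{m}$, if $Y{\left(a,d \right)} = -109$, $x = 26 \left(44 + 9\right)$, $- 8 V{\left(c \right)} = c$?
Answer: $- \frac{596518375}{1115210864} \approx -0.53489$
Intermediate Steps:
$V{\left(c \right)} = - \frac{c}{8}$
$x = 1378$ ($x = 26 \cdot 53 = 1378$)
$m = - \frac{129872}{183}$ ($m = \frac{16234}{\left(- \frac{1}{8}\right) 183} = \frac{16234}{- \frac{183}{8}} = 16234 \left(- \frac{8}{183}\right) = - \frac{129872}{183} \approx -709.68$)
$\frac{-4534 - x}{8587} + \frac{Y{\left(M,136 \right)}}{m} = \frac{-4534 - 1378}{8587} - \frac{109}{- \frac{129872}{183}} = \left(-4534 - 1378\right) \frac{1}{8587} - - \frac{19947}{129872} = \left(-5912\right) \frac{1}{8587} + \frac{19947}{129872} = - \frac{5912}{8587} + \frac{19947}{129872} = - \frac{596518375}{1115210864}$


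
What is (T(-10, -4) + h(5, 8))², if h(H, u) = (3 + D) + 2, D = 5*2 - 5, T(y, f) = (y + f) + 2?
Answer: 4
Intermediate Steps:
T(y, f) = 2 + f + y (T(y, f) = (f + y) + 2 = 2 + f + y)
D = 5 (D = 10 - 5 = 5)
h(H, u) = 10 (h(H, u) = (3 + 5) + 2 = 8 + 2 = 10)
(T(-10, -4) + h(5, 8))² = ((2 - 4 - 10) + 10)² = (-12 + 10)² = (-2)² = 4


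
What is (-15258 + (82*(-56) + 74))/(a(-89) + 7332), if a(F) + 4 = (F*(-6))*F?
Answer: 9888/20099 ≈ 0.49196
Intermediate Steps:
a(F) = -4 - 6*F² (a(F) = -4 + (F*(-6))*F = -4 + (-6*F)*F = -4 - 6*F²)
(-15258 + (82*(-56) + 74))/(a(-89) + 7332) = (-15258 + (82*(-56) + 74))/((-4 - 6*(-89)²) + 7332) = (-15258 + (-4592 + 74))/((-4 - 6*7921) + 7332) = (-15258 - 4518)/((-4 - 47526) + 7332) = -19776/(-47530 + 7332) = -19776/(-40198) = -19776*(-1/40198) = 9888/20099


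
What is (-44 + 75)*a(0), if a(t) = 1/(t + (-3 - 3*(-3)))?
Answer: 31/6 ≈ 5.1667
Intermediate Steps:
a(t) = 1/(6 + t) (a(t) = 1/(t + (-3 + 9)) = 1/(t + 6) = 1/(6 + t))
(-44 + 75)*a(0) = (-44 + 75)/(6 + 0) = 31/6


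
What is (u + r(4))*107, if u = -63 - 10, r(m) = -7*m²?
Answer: -19795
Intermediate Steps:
u = -73
(u + r(4))*107 = (-73 - 7*4²)*107 = (-73 - 7*16)*107 = (-73 - 112)*107 = -185*107 = -19795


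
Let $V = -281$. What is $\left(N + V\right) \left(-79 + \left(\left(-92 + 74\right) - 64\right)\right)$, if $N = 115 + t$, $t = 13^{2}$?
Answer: $-483$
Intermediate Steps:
$t = 169$
$N = 284$ ($N = 115 + 169 = 284$)
$\left(N + V\right) \left(-79 + \left(\left(-92 + 74\right) - 64\right)\right) = \left(284 - 281\right) \left(-79 + \left(\left(-92 + 74\right) - 64\right)\right) = 3 \left(-79 - 82\right) = 3 \left(-161\right) = -483$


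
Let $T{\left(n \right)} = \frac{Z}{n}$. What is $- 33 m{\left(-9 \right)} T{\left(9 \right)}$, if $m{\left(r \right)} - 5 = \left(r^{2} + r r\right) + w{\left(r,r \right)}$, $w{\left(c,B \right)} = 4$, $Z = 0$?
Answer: $0$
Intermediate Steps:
$m{\left(r \right)} = 9 + 2 r^{2}$ ($m{\left(r \right)} = 5 + \left(\left(r^{2} + r r\right) + 4\right) = 5 + \left(\left(r^{2} + r^{2}\right) + 4\right) = 5 + \left(2 r^{2} + 4\right) = 5 + \left(4 + 2 r^{2}\right) = 9 + 2 r^{2}$)
$T{\left(n \right)} = 0$ ($T{\left(n \right)} = \frac{0}{n} = 0$)
$- 33 m{\left(-9 \right)} T{\left(9 \right)} = - 33 \left(9 + 2 \left(-9\right)^{2}\right) 0 = - 33 \left(9 + 2 \cdot 81\right) 0 = - 33 \left(9 + 162\right) 0 = \left(-33\right) 171 \cdot 0 = \left(-5643\right) 0 = 0$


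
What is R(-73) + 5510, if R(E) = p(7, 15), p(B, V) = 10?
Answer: 5520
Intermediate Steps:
R(E) = 10
R(-73) + 5510 = 10 + 5510 = 5520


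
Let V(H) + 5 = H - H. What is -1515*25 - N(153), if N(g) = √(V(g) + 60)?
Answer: -37875 - √55 ≈ -37882.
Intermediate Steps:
V(H) = -5 (V(H) = -5 + (H - H) = -5 + 0 = -5)
N(g) = √55 (N(g) = √(-5 + 60) = √55)
-1515*25 - N(153) = -1515*25 - √55 = -37875 - √55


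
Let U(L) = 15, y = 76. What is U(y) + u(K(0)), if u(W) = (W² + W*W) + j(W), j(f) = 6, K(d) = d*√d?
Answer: 21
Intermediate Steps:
K(d) = d^(3/2)
u(W) = 6 + 2*W² (u(W) = (W² + W*W) + 6 = (W² + W²) + 6 = 2*W² + 6 = 6 + 2*W²)
U(y) + u(K(0)) = 15 + (6 + 2*(0^(3/2))²) = 15 + (6 + 2*0²) = 15 + (6 + 2*0) = 15 + (6 + 0) = 15 + 6 = 21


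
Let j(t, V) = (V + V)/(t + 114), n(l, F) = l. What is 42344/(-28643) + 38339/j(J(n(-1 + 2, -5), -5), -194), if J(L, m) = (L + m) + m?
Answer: -115321547057/11113484 ≈ -10377.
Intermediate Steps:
J(L, m) = L + 2*m
j(t, V) = 2*V/(114 + t) (j(t, V) = (2*V)/(114 + t) = 2*V/(114 + t))
42344/(-28643) + 38339/j(J(n(-1 + 2, -5), -5), -194) = 42344/(-28643) + 38339/((2*(-194)/(114 + ((-1 + 2) + 2*(-5))))) = 42344*(-1/28643) + 38339/((2*(-194)/(114 + (1 - 10)))) = -42344/28643 + 38339/((2*(-194)/(114 - 9))) = -42344/28643 + 38339/((2*(-194)/105)) = -42344/28643 + 38339/((2*(-194)*(1/105))) = -42344/28643 + 38339/(-388/105) = -42344/28643 + 38339*(-105/388) = -42344/28643 - 4025595/388 = -115321547057/11113484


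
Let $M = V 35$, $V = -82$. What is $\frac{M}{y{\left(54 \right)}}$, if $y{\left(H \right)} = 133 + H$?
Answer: $- \frac{2870}{187} \approx -15.348$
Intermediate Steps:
$M = -2870$ ($M = \left(-82\right) 35 = -2870$)
$\frac{M}{y{\left(54 \right)}} = - \frac{2870}{133 + 54} = - \frac{2870}{187}$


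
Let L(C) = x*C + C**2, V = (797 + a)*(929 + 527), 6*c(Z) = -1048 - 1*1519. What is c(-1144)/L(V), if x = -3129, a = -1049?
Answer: -2567/814634900352 ≈ -3.1511e-9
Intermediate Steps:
c(Z) = -2567/6 (c(Z) = (-1048 - 1*1519)/6 = (-1048 - 1519)/6 = (1/6)*(-2567) = -2567/6)
V = -366912 (V = (797 - 1049)*(929 + 527) = -252*1456 = -366912)
L(C) = C**2 - 3129*C (L(C) = -3129*C + C**2 = C**2 - 3129*C)
c(-1144)/L(V) = -2567*(-1/(366912*(-3129 - 366912)))/6 = -2567/(6*((-366912*(-370041)))) = -2567/6/135772483392 = -2567/6*1/135772483392 = -2567/814634900352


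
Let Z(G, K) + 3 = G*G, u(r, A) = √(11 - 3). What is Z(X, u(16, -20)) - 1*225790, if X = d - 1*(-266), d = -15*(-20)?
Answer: 94563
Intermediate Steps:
d = 300
u(r, A) = 2*√2 (u(r, A) = √8 = 2*√2)
X = 566 (X = 300 - 1*(-266) = 300 + 266 = 566)
Z(G, K) = -3 + G² (Z(G, K) = -3 + G*G = -3 + G²)
Z(X, u(16, -20)) - 1*225790 = (-3 + 566²) - 1*225790 = (-3 + 320356) - 225790 = 320353 - 225790 = 94563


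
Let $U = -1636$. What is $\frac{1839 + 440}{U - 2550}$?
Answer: $- \frac{2279}{4186} \approx -0.54443$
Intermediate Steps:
$\frac{1839 + 440}{U - 2550} = \frac{1839 + 440}{-1636 - 2550} = \frac{2279}{-4186} = 2279 \left(- \frac{1}{4186}\right) = - \frac{2279}{4186}$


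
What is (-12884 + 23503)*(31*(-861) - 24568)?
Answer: -544319321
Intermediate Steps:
(-12884 + 23503)*(31*(-861) - 24568) = 10619*(-26691 - 24568) = 10619*(-51259) = -544319321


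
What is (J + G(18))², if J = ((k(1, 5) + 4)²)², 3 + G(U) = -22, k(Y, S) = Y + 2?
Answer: 5645376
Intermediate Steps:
k(Y, S) = 2 + Y
G(U) = -25 (G(U) = -3 - 22 = -25)
J = 2401 (J = (((2 + 1) + 4)²)² = ((3 + 4)²)² = (7²)² = 49² = 2401)
(J + G(18))² = (2401 - 25)² = 2376² = 5645376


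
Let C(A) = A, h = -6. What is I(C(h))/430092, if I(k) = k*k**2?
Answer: -6/11947 ≈ -0.00050222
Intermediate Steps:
I(k) = k**3
I(C(h))/430092 = (-6)**3/430092 = -216*1/430092 = -6/11947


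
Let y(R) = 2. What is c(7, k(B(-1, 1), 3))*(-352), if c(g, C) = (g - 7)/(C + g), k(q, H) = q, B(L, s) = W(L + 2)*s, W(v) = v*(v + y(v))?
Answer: 0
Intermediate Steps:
W(v) = v*(2 + v) (W(v) = v*(v + 2) = v*(2 + v))
B(L, s) = s*(2 + L)*(4 + L) (B(L, s) = ((L + 2)*(2 + (L + 2)))*s = ((2 + L)*(2 + (2 + L)))*s = ((2 + L)*(4 + L))*s = s*(2 + L)*(4 + L))
c(g, C) = (-7 + g)/(C + g)
c(7, k(B(-1, 1), 3))*(-352) = ((-7 + 7)/(1*(2 - 1)*(4 - 1) + 7))*(-352) = (0/(1*1*3 + 7))*(-352) = (0/(3 + 7))*(-352) = (0/10)*(-352) = ((1/10)*0)*(-352) = 0*(-352) = 0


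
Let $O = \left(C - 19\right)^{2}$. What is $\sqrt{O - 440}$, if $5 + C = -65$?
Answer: $\sqrt{7481} \approx 86.493$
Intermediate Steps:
$C = -70$ ($C = -5 - 65 = -70$)
$O = 7921$ ($O = \left(-70 - 19\right)^{2} = \left(-89\right)^{2} = 7921$)
$\sqrt{O - 440} = \sqrt{7921 - 440} = \sqrt{7481}$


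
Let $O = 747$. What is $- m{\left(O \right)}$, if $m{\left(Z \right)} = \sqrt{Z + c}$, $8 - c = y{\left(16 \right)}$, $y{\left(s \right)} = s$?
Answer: $- \sqrt{739} \approx -27.185$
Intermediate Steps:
$c = -8$ ($c = 8 - 16 = -8$)
$m{\left(Z \right)} = \sqrt{-8 + Z}$ ($m{\left(Z \right)} = \sqrt{Z - 8} = \sqrt{-8 + Z}$)
$- m{\left(O \right)} = - \sqrt{-8 + 747} = - \sqrt{739}$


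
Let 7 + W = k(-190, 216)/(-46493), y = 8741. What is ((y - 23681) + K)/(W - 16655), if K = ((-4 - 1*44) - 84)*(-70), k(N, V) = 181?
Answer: 265010100/774666547 ≈ 0.34210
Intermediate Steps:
W = -325632/46493 (W = -7 + 181/(-46493) = -7 + 181*(-1/46493) = -7 - 181/46493 = -325632/46493 ≈ -7.0039)
K = 9240 (K = ((-4 - 44) - 84)*(-70) = (-48 - 84)*(-70) = -132*(-70) = 9240)
((y - 23681) + K)/(W - 16655) = ((8741 - 23681) + 9240)/(-325632/46493 - 16655) = (-14940 + 9240)/(-774666547/46493) = -5700*(-46493/774666547) = 265010100/774666547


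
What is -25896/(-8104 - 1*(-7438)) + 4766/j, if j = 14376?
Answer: 10429307/265956 ≈ 39.214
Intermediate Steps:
-25896/(-8104 - 1*(-7438)) + 4766/j = -25896/(-8104 - 1*(-7438)) + 4766/14376 = -25896/(-8104 + 7438) + 4766*(1/14376) = -25896/(-666) + 2383/7188 = -25896*(-1/666) + 2383/7188 = 4316/111 + 2383/7188 = 10429307/265956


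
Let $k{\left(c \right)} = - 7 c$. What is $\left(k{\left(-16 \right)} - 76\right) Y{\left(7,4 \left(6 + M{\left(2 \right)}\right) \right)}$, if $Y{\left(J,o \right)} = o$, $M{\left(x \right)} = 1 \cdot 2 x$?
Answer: $1440$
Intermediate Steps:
$M{\left(x \right)} = 2 x$
$\left(k{\left(-16 \right)} - 76\right) Y{\left(7,4 \left(6 + M{\left(2 \right)}\right) \right)} = \left(\left(-7\right) \left(-16\right) - 76\right) 4 \left(6 + 2 \cdot 2\right) = \left(112 - 76\right) 4 \left(6 + 4\right) = 36 \cdot 4 \cdot 10 = 36 \cdot 40 = 1440$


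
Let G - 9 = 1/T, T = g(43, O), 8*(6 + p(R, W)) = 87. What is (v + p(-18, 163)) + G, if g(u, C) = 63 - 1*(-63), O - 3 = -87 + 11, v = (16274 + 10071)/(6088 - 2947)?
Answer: 3917273/175896 ≈ 22.270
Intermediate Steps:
p(R, W) = 39/8 (p(R, W) = -6 + (⅛)*87 = -6 + 87/8 = 39/8)
v = 26345/3141 ≈ 8.3875
O = -73 (O = 3 + (-87 + 11) = 3 - 76 = -73)
g(u, C) = 126 (g(u, C) = 63 + 63 = 126)
T = 126
G = 1135/126 (G = 9 + 1/126 = 1135/126 ≈ 9.0079)
(v + p(-18, 163)) + G = (26345/3141 + 39/8) + 1135/126 = 333259/25128 + 1135/126 = 3917273/175896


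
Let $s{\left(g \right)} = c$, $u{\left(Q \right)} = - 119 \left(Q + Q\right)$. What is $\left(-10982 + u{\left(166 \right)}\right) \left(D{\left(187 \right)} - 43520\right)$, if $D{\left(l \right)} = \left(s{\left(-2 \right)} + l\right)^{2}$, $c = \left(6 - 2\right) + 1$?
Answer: $336061440$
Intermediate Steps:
$c = 5$ ($c = 4 + 1 = 5$)
$u{\left(Q \right)} = - 238 Q$ ($u{\left(Q \right)} = - 119 \cdot 2 Q = - 238 Q$)
$s{\left(g \right)} = 5$
$D{\left(l \right)} = \left(5 + l\right)^{2}$
$\left(-10982 + u{\left(166 \right)}\right) \left(D{\left(187 \right)} - 43520\right) = \left(-10982 - 39508\right) \left(\left(5 + 187\right)^{2} - 43520\right) = \left(-10982 - 39508\right) \left(192^{2} - 43520\right) = - 50490 \left(36864 - 43520\right) = \left(-50490\right) \left(-6656\right) = 336061440$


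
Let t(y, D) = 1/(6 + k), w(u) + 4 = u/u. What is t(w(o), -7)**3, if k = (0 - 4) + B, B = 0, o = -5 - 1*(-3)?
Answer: 1/8 ≈ 0.12500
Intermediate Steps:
o = -2 (o = -5 + 3 = -2)
k = -4 (k = (0 - 4) + 0 = -4 + 0 = -4)
w(u) = -3 (w(u) = -4 + u/u = -4 + 1 = -3)
t(y, D) = 1/2 (t(y, D) = 1/(6 - 4) = 1/2)
t(w(o), -7)**3 = (1/2)**3 = 1/8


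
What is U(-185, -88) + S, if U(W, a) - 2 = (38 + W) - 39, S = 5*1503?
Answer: 7331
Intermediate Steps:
S = 7515
U(W, a) = 1 + W (U(W, a) = 2 + ((38 + W) - 39) = 2 + (-1 + W) = 1 + W)
U(-185, -88) + S = (1 - 185) + 7515 = -184 + 7515 = 7331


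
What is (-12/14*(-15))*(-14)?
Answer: -180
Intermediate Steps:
(-12/14*(-15))*(-14) = (-12*1/14*(-15))*(-14) = -6/7*(-15)*(-14) = (90/7)*(-14) = -180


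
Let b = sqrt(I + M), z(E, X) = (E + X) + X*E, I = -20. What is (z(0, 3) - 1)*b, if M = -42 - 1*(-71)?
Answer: 6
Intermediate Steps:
M = 29 (M = -42 + 71 = 29)
z(E, X) = E + X + E*X (z(E, X) = (E + X) + E*X = E + X + E*X)
b = 3 (b = sqrt(-20 + 29) = sqrt(9) = 3)
(z(0, 3) - 1)*b = ((0 + 3 + 0*3) - 1)*3 = ((0 + 3 + 0) - 1)*3 = (3 - 1)*3 = 2*3 = 6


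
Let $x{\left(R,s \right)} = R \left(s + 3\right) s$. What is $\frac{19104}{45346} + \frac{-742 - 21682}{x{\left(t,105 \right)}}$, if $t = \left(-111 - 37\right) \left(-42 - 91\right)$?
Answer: $\frac{38065288603}{90374804730} \approx 0.42119$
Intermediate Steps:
$t = 19684$ ($t = \left(-148\right) \left(-133\right) = 19684$)
$x{\left(R,s \right)} = R s \left(3 + s\right)$ ($x{\left(R,s \right)} = R \left(3 + s\right) s = R s \left(3 + s\right)$)
$\frac{19104}{45346} + \frac{-742 - 21682}{x{\left(t,105 \right)}} = \frac{19104}{45346} + \frac{-742 - 21682}{19684 \cdot 105 \left(3 + 105\right)} = 19104 \cdot \frac{1}{45346} + \frac{-742 - 21682}{19684 \cdot 105 \cdot 108} = \frac{9552}{22673} - \frac{22424}{223216560} = \frac{9552}{22673} - \frac{2803}{27902070} = \frac{38065288603}{90374804730}$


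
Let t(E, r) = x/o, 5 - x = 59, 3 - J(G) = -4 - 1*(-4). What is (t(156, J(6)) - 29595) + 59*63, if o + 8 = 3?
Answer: -129336/5 ≈ -25867.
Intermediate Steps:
o = -5 (o = -8 + 3 = -5)
J(G) = 3 (J(G) = 3 - (-4 - 1*(-4)) = 3 - (-4 + 4) = 3 - 1*0 = 3 + 0 = 3)
x = -54 (x = 5 - 1*59 = 5 - 59 = -54)
t(E, r) = 54/5 (t(E, r) = -54/(-5) = -54*(-⅕) = 54/5)
(t(156, J(6)) - 29595) + 59*63 = (54/5 - 29595) + 59*63 = -147921/5 + 3717 = -129336/5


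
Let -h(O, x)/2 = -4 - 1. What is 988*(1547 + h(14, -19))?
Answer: 1538316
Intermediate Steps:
h(O, x) = 10 (h(O, x) = -2*(-4 - 1) = -2*(-5) = 10)
988*(1547 + h(14, -19)) = 988*(1547 + 10) = 988*1557 = 1538316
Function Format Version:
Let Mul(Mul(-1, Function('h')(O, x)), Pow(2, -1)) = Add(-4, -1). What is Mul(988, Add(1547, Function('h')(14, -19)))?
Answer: 1538316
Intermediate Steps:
Function('h')(O, x) = 10 (Function('h')(O, x) = Mul(-2, Add(-4, -1)) = Mul(-2, -5) = 10)
Mul(988, Add(1547, Function('h')(14, -19))) = Mul(988, Add(1547, 10)) = Mul(988, 1557) = 1538316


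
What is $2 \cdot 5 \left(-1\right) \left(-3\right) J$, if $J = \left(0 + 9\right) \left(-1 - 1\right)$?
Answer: $-540$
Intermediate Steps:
$J = -18$ ($J = 9 \left(-2\right) = -18$)
$2 \cdot 5 \left(-1\right) \left(-3\right) J = 2 \cdot 5 \left(-1\right) \left(-3\right) \left(-18\right) = 2 \left(-5\right) \left(-3\right) \left(-18\right) = \left(-10\right) \left(-3\right) \left(-18\right) = 30 \left(-18\right) = -540$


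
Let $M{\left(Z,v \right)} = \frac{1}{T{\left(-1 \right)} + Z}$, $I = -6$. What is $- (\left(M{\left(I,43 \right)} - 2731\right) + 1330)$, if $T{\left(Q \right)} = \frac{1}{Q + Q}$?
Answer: $\frac{18215}{13} \approx 1401.2$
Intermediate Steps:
$T{\left(Q \right)} = \frac{1}{2 Q}$
$M{\left(Z,v \right)} = \frac{1}{- \frac{1}{2} + Z}$ ($M{\left(Z,v \right)} = \frac{1}{\frac{1}{2 \left(-1\right)} + Z} = \frac{1}{\frac{1}{2} \left(-1\right) + Z} = \frac{1}{- \frac{1}{2} + Z}$)
$- (\left(M{\left(I,43 \right)} - 2731\right) + 1330) = - (\left(\frac{2}{-1 + 2 \left(-6\right)} - 2731\right) + 1330) = - (\left(\frac{2}{-1 - 12} - 2731\right) + 1330) = - (\left(\frac{2}{-13} - 2731\right) + 1330) = - (\left(2 \left(- \frac{1}{13}\right) - 2731\right) + 1330) = - (\left(- \frac{2}{13} - 2731\right) + 1330) = - (- \frac{35505}{13} + 1330) = \left(-1\right) \left(- \frac{18215}{13}\right) = \frac{18215}{13}$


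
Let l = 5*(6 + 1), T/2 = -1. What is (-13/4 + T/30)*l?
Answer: -1393/12 ≈ -116.08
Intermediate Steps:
T = -2 (T = 2*(-1) = -2)
l = 35 (l = 5*7 = 35)
(-13/4 + T/30)*l = (-13/4 - 2/30)*35 = (-13*¼ - 2*1/30)*35 = (-13/4 - 1/15)*35 = -199/60*35 = -1393/12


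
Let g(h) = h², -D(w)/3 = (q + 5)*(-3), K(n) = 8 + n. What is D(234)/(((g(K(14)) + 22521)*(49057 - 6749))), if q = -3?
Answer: 9/486647770 ≈ 1.8494e-8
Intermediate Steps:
D(w) = 18 (D(w) = -3*(-3 + 5)*(-3) = -6*(-3) = -3*(-6) = 18)
D(234)/(((g(K(14)) + 22521)*(49057 - 6749))) = 18/((((8 + 14)² + 22521)*(49057 - 6749))) = 18/(((22² + 22521)*42308)) = 18/(((484 + 22521)*42308)) = 18/((23005*42308)) = 18/973295540 = 18*(1/973295540) = 9/486647770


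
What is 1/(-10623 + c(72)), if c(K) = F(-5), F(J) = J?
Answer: -1/10628 ≈ -9.4091e-5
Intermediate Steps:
c(K) = -5
1/(-10623 + c(72)) = 1/(-10623 - 5) = 1/(-10628) = -1/10628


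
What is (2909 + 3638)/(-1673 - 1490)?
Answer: -6547/3163 ≈ -2.0699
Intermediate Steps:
(2909 + 3638)/(-1673 - 1490) = 6547/(-3163) = 6547*(-1/3163) = -6547/3163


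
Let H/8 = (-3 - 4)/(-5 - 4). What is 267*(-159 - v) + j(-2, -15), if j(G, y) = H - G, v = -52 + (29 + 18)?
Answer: -369988/9 ≈ -41110.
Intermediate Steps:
H = 56/9 (H = 8*((-3 - 4)/(-5 - 4)) = 8*(-7/(-9)) = 8*(-7*(-⅑)) = 8*(7/9) = 56/9 ≈ 6.2222)
v = -5 (v = -52 + 47 = -5)
j(G, y) = 56/9 - G
267*(-159 - v) + j(-2, -15) = 267*(-159 - 1*(-5)) + (56/9 - 1*(-2)) = 267*(-159 + 5) + (56/9 + 2) = 267*(-154) + 74/9 = -41118 + 74/9 = -369988/9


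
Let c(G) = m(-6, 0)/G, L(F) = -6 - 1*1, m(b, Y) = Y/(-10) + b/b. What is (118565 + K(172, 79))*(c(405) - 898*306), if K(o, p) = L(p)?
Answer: -13194217741562/405 ≈ -3.2578e+10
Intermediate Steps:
m(b, Y) = 1 - Y/10 (m(b, Y) = Y*(-1/10) + 1 = -Y/10 + 1 = 1 - Y/10)
L(F) = -7 (L(F) = -6 - 1 = -7)
K(o, p) = -7
c(G) = 1/G (c(G) = (1 - 1/10*0)/G = (1 + 0)/G = 1/G)
(118565 + K(172, 79))*(c(405) - 898*306) = (118565 - 7)*(1/405 - 898*306) = 118558*(1/405 - 274788) = 118558*(-111289139/405) = -13194217741562/405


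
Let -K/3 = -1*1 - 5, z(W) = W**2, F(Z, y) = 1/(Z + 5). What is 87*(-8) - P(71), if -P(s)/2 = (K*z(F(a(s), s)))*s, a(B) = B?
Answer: -1004385/1444 ≈ -695.56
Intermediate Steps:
F(Z, y) = 1/(5 + Z)
K = 18 (K = -3*(-1*1 - 5) = -3*(-1 - 5) = -3*(-6) = 18)
P(s) = -36*s/(5 + s)**2 (P(s) = -2*18*(1/(5 + s))**2*s = -2*18/(5 + s)**2*s = -36*s/(5 + s)**2)
87*(-8) - P(71) = 87*(-8) - (-36)*71/(5 + 71)**2 = -696 - (-36)*71/76**2 = -696 - (-36)*71/5776 = -696 - 1*(-639/1444) = -696 + 639/1444 = -1004385/1444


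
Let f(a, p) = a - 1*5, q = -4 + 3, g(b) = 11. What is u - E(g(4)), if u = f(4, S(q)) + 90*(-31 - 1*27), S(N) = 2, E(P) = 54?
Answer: -5275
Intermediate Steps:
q = -1
f(a, p) = -5 + a (f(a, p) = a - 5 = -5 + a)
u = -5221 (u = (-5 + 4) + 90*(-31 - 1*27) = -1 + 90*(-31 - 27) = -1 + 90*(-58) = -1 - 5220 = -5221)
u - E(g(4)) = -5221 - 1*54 = -5221 - 54 = -5275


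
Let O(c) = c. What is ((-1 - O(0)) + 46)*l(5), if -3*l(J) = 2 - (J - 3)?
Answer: 0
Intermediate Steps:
l(J) = -5/3 + J/3 (l(J) = -(2 - (J - 3))/3 = -(2 - (-3 + J))/3 = -(2 + (3 - J))/3 = -(5 - J)/3 = -5/3 + J/3)
((-1 - O(0)) + 46)*l(5) = ((-1 - 1*0) + 46)*(-5/3 + (⅓)*5) = ((-1 + 0) + 46)*(-5/3 + 5/3) = (-1 + 46)*0 = 45*0 = 0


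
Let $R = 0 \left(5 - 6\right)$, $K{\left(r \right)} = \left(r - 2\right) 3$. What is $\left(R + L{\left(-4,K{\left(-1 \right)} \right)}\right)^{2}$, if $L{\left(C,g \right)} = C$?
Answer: $16$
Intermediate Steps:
$K{\left(r \right)} = -6 + 3 r$ ($K{\left(r \right)} = \left(-2 + r\right) 3 = -6 + 3 r$)
$R = 0$ ($R = 0 \left(-1\right) = 0$)
$\left(R + L{\left(-4,K{\left(-1 \right)} \right)}\right)^{2} = \left(0 - 4\right)^{2} = \left(-4\right)^{2} = 16$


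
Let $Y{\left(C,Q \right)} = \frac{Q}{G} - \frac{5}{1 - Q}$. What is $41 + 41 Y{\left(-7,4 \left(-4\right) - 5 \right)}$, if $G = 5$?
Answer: $- \frac{15457}{110} \approx -140.52$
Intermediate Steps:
$Y{\left(C,Q \right)} = - \frac{5}{1 - Q} + \frac{Q}{5}$ ($Y{\left(C,Q \right)} = \frac{Q}{5} - \frac{5}{1 - Q} = - \frac{5}{1 - Q} + \frac{Q}{5}$)
$41 + 41 Y{\left(-7,4 \left(-4\right) - 5 \right)} = 41 + 41 \frac{25 + \left(4 \left(-4\right) - 5\right)^{2} - \left(4 \left(-4\right) - 5\right)}{5 \left(-1 + \left(4 \left(-4\right) - 5\right)\right)} = 41 + 41 \frac{25 + \left(-16 - 5\right)^{2} - \left(-16 - 5\right)}{5 \left(-1 - 21\right)} = 41 + 41 \frac{25 + \left(-21\right)^{2} - -21}{5 \left(-1 - 21\right)} = 41 + 41 \frac{25 + 441 + 21}{5 \left(-22\right)} = 41 + 41 \cdot \frac{1}{5} \left(- \frac{1}{22}\right) 487 = 41 + 41 \left(- \frac{487}{110}\right) = 41 - \frac{19967}{110} = - \frac{15457}{110}$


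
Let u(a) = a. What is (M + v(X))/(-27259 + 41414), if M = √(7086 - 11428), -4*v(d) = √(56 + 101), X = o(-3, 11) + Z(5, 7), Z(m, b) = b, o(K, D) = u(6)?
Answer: -√157/56620 + I*√4342/14155 ≈ -0.0002213 + 0.0046552*I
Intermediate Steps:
o(K, D) = 6
X = 13 (X = 6 + 7 = 13)
v(d) = -√157/4 (v(d) = -√(56 + 101)/4 = -√157/4)
M = I*√4342 (M = √(-4342) = I*√4342 ≈ 65.894*I)
(M + v(X))/(-27259 + 41414) = (I*√4342 - √157/4)/(-27259 + 41414) = (-√157/4 + I*√4342)/14155 = (-√157/4 + I*√4342)*(1/14155) = -√157/56620 + I*√4342/14155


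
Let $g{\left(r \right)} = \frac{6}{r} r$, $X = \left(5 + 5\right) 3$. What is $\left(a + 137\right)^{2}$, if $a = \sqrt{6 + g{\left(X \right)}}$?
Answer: $18781 + 548 \sqrt{3} \approx 19730.0$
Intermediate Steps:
$X = 30$ ($X = 10 \cdot 3 = 30$)
$g{\left(r \right)} = 6$
$a = 2 \sqrt{3}$ ($a = \sqrt{6 + 6} = \sqrt{12} = 2 \sqrt{3} \approx 3.4641$)
$\left(a + 137\right)^{2} = \left(2 \sqrt{3} + 137\right)^{2} = \left(137 + 2 \sqrt{3}\right)^{2}$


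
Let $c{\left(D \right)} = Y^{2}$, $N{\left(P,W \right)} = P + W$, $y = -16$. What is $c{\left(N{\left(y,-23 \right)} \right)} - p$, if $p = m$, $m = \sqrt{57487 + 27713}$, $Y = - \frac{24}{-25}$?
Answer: $\frac{576}{625} - 20 \sqrt{213} \approx -290.97$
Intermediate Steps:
$Y = \frac{24}{25}$ ($Y = \left(-24\right) \left(- \frac{1}{25}\right) = \frac{24}{25} \approx 0.96$)
$m = 20 \sqrt{213}$ ($m = \sqrt{85200} = 20 \sqrt{213} \approx 291.89$)
$c{\left(D \right)} = \frac{576}{625}$ ($c{\left(D \right)} = \left(\frac{24}{25}\right)^{2} = \frac{576}{625}$)
$p = 20 \sqrt{213} \approx 291.89$
$c{\left(N{\left(y,-23 \right)} \right)} - p = \frac{576}{625} - 20 \sqrt{213}$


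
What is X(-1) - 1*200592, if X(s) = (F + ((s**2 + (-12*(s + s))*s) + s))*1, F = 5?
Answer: -200611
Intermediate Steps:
X(s) = 5 + s - 23*s**2 (X(s) = (5 + ((s**2 + (-12*(s + s))*s) + s))*1 = (5 + ((s**2 + (-24*s)*s) + s))*1 = (5 + ((s**2 - 24*s**2) + s))*1 = (5 + (-23*s**2 + s))*1 = (5 + (s - 23*s**2))*1 = (5 + s - 23*s**2)*1 = 5 + s - 23*s**2)
X(-1) - 1*200592 = (5 - 1 - 23*(-1)**2) - 1*200592 = (5 - 1 - 23*1) - 200592 = (5 - 1 - 23) - 200592 = -19 - 200592 = -200611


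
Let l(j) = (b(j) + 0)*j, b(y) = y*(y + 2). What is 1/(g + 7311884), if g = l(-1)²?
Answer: 1/7311885 ≈ 1.3676e-7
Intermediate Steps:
b(y) = y*(2 + y)
l(j) = j²*(2 + j) (l(j) = (j*(2 + j) + 0)*j = (j*(2 + j))*j = j²*(2 + j))
g = 1 (g = ((-1)²*(2 - 1))² = (1*1)² = 1² = 1)
1/(g + 7311884) = 1/(1 + 7311884) = 1/7311885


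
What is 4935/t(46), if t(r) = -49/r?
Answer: -32430/7 ≈ -4632.9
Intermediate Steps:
4935/t(46) = 4935/((-49/46)) = 4935/((-49*1/46)) = 4935/(-49/46) = 4935*(-46/49) = -32430/7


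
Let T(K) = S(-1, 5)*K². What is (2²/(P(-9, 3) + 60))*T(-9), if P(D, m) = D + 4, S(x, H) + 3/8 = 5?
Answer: 2997/110 ≈ 27.245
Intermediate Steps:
S(x, H) = 37/8 (S(x, H) = -3/8 + 5 = 37/8)
P(D, m) = 4 + D
T(K) = 37*K²/8
(2²/(P(-9, 3) + 60))*T(-9) = (2²/((4 - 9) + 60))*((37/8)*(-9)²) = (4/(-5 + 60))*((37/8)*81) = (4/55)*(2997/8) = 2997/110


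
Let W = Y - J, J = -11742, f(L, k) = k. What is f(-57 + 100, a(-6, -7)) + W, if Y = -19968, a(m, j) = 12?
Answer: -8214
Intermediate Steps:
W = -8226 (W = -19968 - 1*(-11742) = -19968 + 11742 = -8226)
f(-57 + 100, a(-6, -7)) + W = 12 - 8226 = -8214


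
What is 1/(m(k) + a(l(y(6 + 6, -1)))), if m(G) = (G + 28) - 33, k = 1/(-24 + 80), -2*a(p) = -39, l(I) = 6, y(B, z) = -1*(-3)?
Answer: 56/813 ≈ 0.068881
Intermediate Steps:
y(B, z) = 3
a(p) = 39/2 (a(p) = -1/2*(-39) = 39/2)
k = 1/56 ≈ 0.017857
m(G) = -5 + G (m(G) = (28 + G) - 33 = -5 + G)
1/(m(k) + a(l(y(6 + 6, -1)))) = 1/((-5 + 1/56) + 39/2) = 1/(-279/56 + 39/2) = 1/(813/56) = 56/813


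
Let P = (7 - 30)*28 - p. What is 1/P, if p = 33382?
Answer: -1/34026 ≈ -2.9389e-5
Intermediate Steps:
P = -34026 (P = (7 - 30)*28 - 1*33382 = -23*28 - 33382 = -644 - 33382 = -34026)
1/P = 1/(-34026) = -1/34026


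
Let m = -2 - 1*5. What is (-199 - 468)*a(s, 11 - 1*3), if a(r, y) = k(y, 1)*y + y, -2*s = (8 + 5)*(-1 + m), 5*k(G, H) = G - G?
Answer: -5336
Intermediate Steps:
k(G, H) = 0 (k(G, H) = (G - G)/5 = (⅕)*0 = 0)
m = -7 (m = -2 - 5 = -7)
s = 52 (s = -(8 + 5)*(-1 - 7)/2 = -13*(-8)/2 = -½*(-104) = 52)
a(r, y) = y (a(r, y) = 0*y + y = 0 + y = y)
(-199 - 468)*a(s, 11 - 1*3) = (-199 - 468)*(11 - 1*3) = -667*(11 - 3) = -667*8 = -5336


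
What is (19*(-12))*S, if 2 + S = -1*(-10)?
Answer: -1824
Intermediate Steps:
S = 8 (S = -2 - 1*(-10) = -2 + 10 = 8)
(19*(-12))*S = (19*(-12))*8 = -228*8 = -1824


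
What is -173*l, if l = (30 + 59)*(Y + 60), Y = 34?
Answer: -1447318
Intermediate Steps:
l = 8366 (l = (30 + 59)*(34 + 60) = 89*94 = 8366)
-173*l = -173*8366 = -1447318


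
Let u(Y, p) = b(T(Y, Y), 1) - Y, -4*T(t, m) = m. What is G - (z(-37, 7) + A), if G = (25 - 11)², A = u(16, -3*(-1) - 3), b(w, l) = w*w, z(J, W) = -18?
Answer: 214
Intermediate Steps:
T(t, m) = -m/4
b(w, l) = w²
u(Y, p) = -Y + Y²/16 (u(Y, p) = (-Y/4)² - Y = Y²/16 - Y = -Y + Y²/16)
A = 0 (A = (1/16)*16*(-16 + 16) = (1/16)*16*0 = 0)
G = 196 (G = 14² = 196)
G - (z(-37, 7) + A) = 196 - (-18 + 0) = 196 - 1*(-18) = 196 + 18 = 214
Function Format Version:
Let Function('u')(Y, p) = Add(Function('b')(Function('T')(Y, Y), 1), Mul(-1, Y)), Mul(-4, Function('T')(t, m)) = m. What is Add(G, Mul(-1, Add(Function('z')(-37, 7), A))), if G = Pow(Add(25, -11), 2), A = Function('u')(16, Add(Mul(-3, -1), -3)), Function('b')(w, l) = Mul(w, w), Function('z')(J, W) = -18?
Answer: 214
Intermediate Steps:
Function('T')(t, m) = Mul(Rational(-1, 4), m)
Function('b')(w, l) = Pow(w, 2)
Function('u')(Y, p) = Add(Mul(-1, Y), Mul(Rational(1, 16), Pow(Y, 2))) (Function('u')(Y, p) = Add(Pow(Mul(Rational(-1, 4), Y), 2), Mul(-1, Y)) = Add(Mul(Rational(1, 16), Pow(Y, 2)), Mul(-1, Y)) = Add(Mul(-1, Y), Mul(Rational(1, 16), Pow(Y, 2))))
A = 0 (A = Mul(Rational(1, 16), 16, Add(-16, 16)) = Mul(Rational(1, 16), 16, 0) = 0)
G = 196 (G = Pow(14, 2) = 196)
Add(G, Mul(-1, Add(Function('z')(-37, 7), A))) = Add(196, Mul(-1, Add(-18, 0))) = Add(196, Mul(-1, -18)) = Add(196, 18) = 214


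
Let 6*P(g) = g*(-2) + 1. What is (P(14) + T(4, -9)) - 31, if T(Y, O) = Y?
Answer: -63/2 ≈ -31.500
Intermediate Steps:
P(g) = ⅙ - g/3 (P(g) = (g*(-2) + 1)/6 = (-2*g + 1)/6 = (1 - 2*g)/6 = ⅙ - g/3)
(P(14) + T(4, -9)) - 31 = ((⅙ - ⅓*14) + 4) - 31 = ((⅙ - 14/3) + 4) - 31 = (-9/2 + 4) - 31 = -½ - 31 = -63/2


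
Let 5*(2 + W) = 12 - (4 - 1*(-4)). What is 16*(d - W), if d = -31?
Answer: -2384/5 ≈ -476.80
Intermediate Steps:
W = -6/5 (W = -2 + (12 - (4 - 1*(-4)))/5 = -2 + (12 - (4 + 4))/5 = -2 + (12 - 1*8)/5 = -2 + (12 - 8)/5 = -2 + (1/5)*4 = -2 + 4/5 = -6/5 ≈ -1.2000)
16*(d - W) = 16*(-31 - 1*(-6/5)) = 16*(-31 + 6/5) = 16*(-149/5) = -2384/5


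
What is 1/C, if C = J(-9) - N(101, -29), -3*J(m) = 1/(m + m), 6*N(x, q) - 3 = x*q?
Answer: 54/26335 ≈ 0.0020505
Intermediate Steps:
N(x, q) = ½ + q*x/6 (N(x, q) = ½ + (x*q)/6 = ½ + (q*x)/6 = ½ + q*x/6)
J(m) = -1/(6*m) (J(m) = -1/(3*(m + m)) = -1/(2*m)/3 = -1/(6*m))
C = 26335/54 (C = -⅙/(-9) - (½ + (⅙)*(-29)*101) = -⅙*(-⅑) - (½ - 2929/6) = 1/54 - 1*(-1463/3) = 1/54 + 1463/3 = 26335/54 ≈ 487.69)
1/C = 1/(26335/54) = 54/26335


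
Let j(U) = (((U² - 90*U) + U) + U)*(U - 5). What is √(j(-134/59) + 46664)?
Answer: 2*√136845119495/3481 ≈ 212.54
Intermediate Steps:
j(U) = (-5 + U)*(U² - 88*U) (j(U) = ((U² - 89*U) + U)*(-5 + U) = (U² - 88*U)*(-5 + U) = (-5 + U)*(U² - 88*U))
√(j(-134/59) + 46664) = √((-134/59)*(440 + (-134/59)² - (-12462)/59) + 46664) = √((-134*1/59)*(440 + (-134*1/59)² - (-12462)/59) + 46664) = √(-134*(440 + (-134/59)² - 93*(-134/59))/59 + 46664) = √(-134*(440 + 17956/3481 + 12462/59)/59 + 46664) = √(-134/59*2284854/3481 + 46664) = √(-306170436/205379 + 46664) = √(9277635220/205379) = 2*√136845119495/3481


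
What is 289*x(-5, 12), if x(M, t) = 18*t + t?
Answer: 65892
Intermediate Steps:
x(M, t) = 19*t
289*x(-5, 12) = 289*(19*12) = 289*228 = 65892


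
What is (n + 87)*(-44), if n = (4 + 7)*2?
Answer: -4796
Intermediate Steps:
n = 22 (n = 11*2 = 22)
(n + 87)*(-44) = (22 + 87)*(-44) = 109*(-44) = -4796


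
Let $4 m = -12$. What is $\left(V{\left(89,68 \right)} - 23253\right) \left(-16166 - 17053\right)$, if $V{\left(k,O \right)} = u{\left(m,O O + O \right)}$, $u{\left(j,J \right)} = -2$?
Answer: $772507845$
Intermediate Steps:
$m = -3$ ($m = \frac{1}{4} \left(-12\right) = -3$)
$V{\left(k,O \right)} = -2$
$\left(V{\left(89,68 \right)} - 23253\right) \left(-16166 - 17053\right) = \left(-2 - 23253\right) \left(-16166 - 17053\right) = \left(-23255\right) \left(-33219\right) = 772507845$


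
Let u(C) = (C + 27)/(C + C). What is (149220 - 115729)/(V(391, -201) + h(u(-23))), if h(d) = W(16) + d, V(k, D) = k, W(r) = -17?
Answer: 770293/8600 ≈ 89.569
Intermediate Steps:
u(C) = (27 + C)/(2*C) (u(C) = (27 + C)/((2*C)) = (27 + C)*(1/(2*C)) = (27 + C)/(2*C))
h(d) = -17 + d
(149220 - 115729)/(V(391, -201) + h(u(-23))) = (149220 - 115729)/(391 + (-17 + (½)*(27 - 23)/(-23))) = 33491/(391 + (-17 + (½)*(-1/23)*4)) = 33491/(391 + (-17 - 2/23)) = 33491/(391 - 393/23) = 33491/(8600/23) = 33491*(23/8600) = 770293/8600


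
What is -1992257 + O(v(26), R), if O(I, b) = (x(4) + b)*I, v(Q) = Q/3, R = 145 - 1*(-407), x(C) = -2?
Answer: -5962471/3 ≈ -1.9875e+6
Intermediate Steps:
R = 552 (R = 145 + 407 = 552)
v(Q) = Q/3 (v(Q) = Q*(1/3) = Q/3)
O(I, b) = I*(-2 + b) (O(I, b) = (-2 + b)*I = I*(-2 + b))
-1992257 + O(v(26), R) = -1992257 + ((1/3)*26)*(-2 + 552) = -1992257 + (26/3)*550 = -1992257 + 14300/3 = -5962471/3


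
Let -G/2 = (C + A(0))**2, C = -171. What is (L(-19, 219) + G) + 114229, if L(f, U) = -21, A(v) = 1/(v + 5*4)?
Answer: 11152039/200 ≈ 55760.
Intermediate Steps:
A(v) = 1/(20 + v) (A(v) = 1/(v + 20) = 1/(20 + v))
G = -11689561/200 (G = -2*(-171 + 1/(20 + 0))**2 = -2*(-171 + 1/20)**2 = -2*(-3419/20)**2 = -2*11689561/400 = -11689561/200 ≈ -58448.)
(L(-19, 219) + G) + 114229 = (-21 - 11689561/200) + 114229 = -11693761/200 + 114229 = 11152039/200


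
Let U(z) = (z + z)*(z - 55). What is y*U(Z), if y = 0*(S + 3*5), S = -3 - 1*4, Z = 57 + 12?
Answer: 0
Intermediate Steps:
Z = 69
U(z) = 2*z*(-55 + z) (U(z) = (2*z)*(-55 + z) = 2*z*(-55 + z))
S = -7 (S = -3 - 4 = -7)
y = 0 (y = 0*(-7 + 3*5) = 0*(-7 + 15) = 0*8 = 0)
y*U(Z) = 0*(2*69*(-55 + 69)) = 0*(2*69*14) = 0*1932 = 0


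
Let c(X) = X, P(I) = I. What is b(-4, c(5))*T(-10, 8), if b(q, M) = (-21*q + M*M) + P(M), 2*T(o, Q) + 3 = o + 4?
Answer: -513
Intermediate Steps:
T(o, Q) = 1/2 + o/2 (T(o, Q) = -3/2 + (o + 4)/2 = -3/2 + (4 + o)/2 = -3/2 + (2 + o/2) = 1/2 + o/2)
b(q, M) = M + M**2 - 21*q (b(q, M) = (-21*q + M*M) + M = (-21*q + M**2) + M = (M**2 - 21*q) + M = M + M**2 - 21*q)
b(-4, c(5))*T(-10, 8) = (5 + 5**2 - 21*(-4))*(1/2 + (1/2)*(-10)) = (5 + 25 + 84)*(1/2 - 5) = 114*(-9/2) = -513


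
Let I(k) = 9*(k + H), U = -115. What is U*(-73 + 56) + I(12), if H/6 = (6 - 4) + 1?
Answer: 2225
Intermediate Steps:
H = 18 (H = 6*((6 - 4) + 1) = 6*(2 + 1) = 6*3 = 18)
I(k) = 162 + 9*k (I(k) = 9*(k + 18) = 9*(18 + k) = 162 + 9*k)
U*(-73 + 56) + I(12) = -115*(-73 + 56) + (162 + 9*12) = -115*(-17) + (162 + 108) = 1955 + 270 = 2225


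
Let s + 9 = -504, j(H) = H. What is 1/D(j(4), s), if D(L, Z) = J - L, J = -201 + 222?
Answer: 1/17 ≈ 0.058824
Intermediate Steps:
J = 21
s = -513 (s = -9 - 504 = -513)
D(L, Z) = 21 - L
1/D(j(4), s) = 1/(21 - 1*4) = 1/(21 - 4) = 1/17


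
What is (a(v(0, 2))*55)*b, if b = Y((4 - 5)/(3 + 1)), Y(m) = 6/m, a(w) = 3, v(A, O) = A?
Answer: -3960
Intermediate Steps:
b = -24 (b = 6/(((4 - 5)/(3 + 1))) = 6/((-1/4)) = 6/((-1*1/4)) = 6/(-1/4) = 6*(-4) = -24)
(a(v(0, 2))*55)*b = (3*55)*(-24) = 165*(-24) = -3960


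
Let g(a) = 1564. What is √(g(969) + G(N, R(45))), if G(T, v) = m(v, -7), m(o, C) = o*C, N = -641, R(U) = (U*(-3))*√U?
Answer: √(1564 + 2835*√5) ≈ 88.900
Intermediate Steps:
R(U) = -3*U^(3/2) (R(U) = (-3*U)*√U = -3*U^(3/2))
m(o, C) = C*o
G(T, v) = -7*v
√(g(969) + G(N, R(45))) = √(1564 - (-21)*45^(3/2)) = √(1564 - (-21)*135*√5) = √(1564 - (-2835)*√5) = √(1564 + 2835*√5)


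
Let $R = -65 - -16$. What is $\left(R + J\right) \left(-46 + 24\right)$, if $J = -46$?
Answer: $2090$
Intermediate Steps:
$R = -49$ ($R = -65 + 16 = -49$)
$\left(R + J\right) \left(-46 + 24\right) = \left(-49 - 46\right) \left(-46 + 24\right) = \left(-95\right) \left(-22\right) = 2090$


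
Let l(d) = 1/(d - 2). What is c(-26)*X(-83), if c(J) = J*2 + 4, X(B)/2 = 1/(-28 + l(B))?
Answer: 8160/2381 ≈ 3.4271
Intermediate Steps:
l(d) = 1/(-2 + d)
X(B) = 2/(-28 + 1/(-2 + B))
c(J) = 4 + 2*J (c(J) = 2*J + 4 = 4 + 2*J)
c(-26)*X(-83) = (4 + 2*(-26))*(2*(2 - 1*(-83))/(-57 + 28*(-83))) = (4 - 52)*(2*(2 + 83)/(-57 - 2324)) = -96*85/(-2381) = -96*(-1)*85/2381 = -48*(-170/2381) = 8160/2381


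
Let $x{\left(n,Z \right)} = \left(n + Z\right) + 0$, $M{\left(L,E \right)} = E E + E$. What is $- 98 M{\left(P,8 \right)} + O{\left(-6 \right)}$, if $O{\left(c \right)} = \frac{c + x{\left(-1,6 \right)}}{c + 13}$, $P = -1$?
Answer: $- \frac{49393}{7} \approx -7056.1$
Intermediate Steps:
$M{\left(L,E \right)} = E + E^{2}$ ($M{\left(L,E \right)} = E^{2} + E = E + E^{2}$)
$x{\left(n,Z \right)} = Z + n$ ($x{\left(n,Z \right)} = \left(Z + n\right) + 0 = Z + n$)
$O{\left(c \right)} = \frac{5 + c}{13 + c}$ ($O{\left(c \right)} = \frac{c + \left(6 - 1\right)}{c + 13} = \frac{c + 5}{13 + c} = \frac{5 + c}{13 + c}$)
$- 98 M{\left(P,8 \right)} + O{\left(-6 \right)} = - 98 \cdot 8 \left(1 + 8\right) + \frac{5 - 6}{13 - 6} = - 98 \cdot 8 \cdot 9 + \frac{1}{7} \left(-1\right) = \left(-98\right) 72 + \frac{1}{7} \left(-1\right) = -7056 - \frac{1}{7} = - \frac{49393}{7}$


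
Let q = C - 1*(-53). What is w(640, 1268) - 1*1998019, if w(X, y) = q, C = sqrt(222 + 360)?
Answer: -1997966 + sqrt(582) ≈ -1.9979e+6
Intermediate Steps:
C = sqrt(582) ≈ 24.125
q = 53 + sqrt(582) (q = sqrt(582) - 1*(-53) = sqrt(582) + 53 = 53 + sqrt(582) ≈ 77.125)
w(X, y) = 53 + sqrt(582)
w(640, 1268) - 1*1998019 = (53 + sqrt(582)) - 1*1998019 = (53 + sqrt(582)) - 1998019 = -1997966 + sqrt(582)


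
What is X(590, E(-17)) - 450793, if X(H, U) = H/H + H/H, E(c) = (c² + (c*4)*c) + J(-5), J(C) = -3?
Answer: -450791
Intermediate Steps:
E(c) = -3 + 5*c² (E(c) = (c² + (c*4)*c) - 3 = (c² + (4*c)*c) - 3 = (c² + 4*c²) - 3 = 5*c² - 3 = -3 + 5*c²)
X(H, U) = 2 (X(H, U) = 1 + 1 = 2)
X(590, E(-17)) - 450793 = 2 - 450793 = -450791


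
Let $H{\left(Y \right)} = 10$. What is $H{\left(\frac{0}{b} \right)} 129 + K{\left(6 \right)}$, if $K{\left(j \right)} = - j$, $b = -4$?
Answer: $1284$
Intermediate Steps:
$H{\left(\frac{0}{b} \right)} 129 + K{\left(6 \right)} = 10 \cdot 129 - 6 = 1290 - 6 = 1284$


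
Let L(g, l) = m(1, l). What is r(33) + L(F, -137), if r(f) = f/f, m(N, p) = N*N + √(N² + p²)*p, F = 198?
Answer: 2 - 137*√18770 ≈ -18768.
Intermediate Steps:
m(N, p) = N² + p*√(N² + p²)
L(g, l) = 1 + l*√(1 + l²) (L(g, l) = 1² + l*√(1² + l²) = 1 + l*√(1 + l²))
r(f) = 1
r(33) + L(F, -137) = 1 + (1 - 137*√(1 + (-137)²)) = 1 + (1 - 137*√(1 + 18769)) = 1 + (1 - 137*√18770) = 2 - 137*√18770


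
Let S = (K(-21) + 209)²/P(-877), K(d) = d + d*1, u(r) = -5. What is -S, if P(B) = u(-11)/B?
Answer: -24458653/5 ≈ -4.8917e+6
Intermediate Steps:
K(d) = 2*d (K(d) = d + d = 2*d)
P(B) = -5/B
S = 24458653/5 (S = (2*(-21) + 209)²/((-5/(-877))) = (-42 + 209)²/((-5*(-1/877))) = 167²/(5/877) = 27889*(877/5) = 24458653/5 ≈ 4.8917e+6)
-S = -1*24458653/5 = -24458653/5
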